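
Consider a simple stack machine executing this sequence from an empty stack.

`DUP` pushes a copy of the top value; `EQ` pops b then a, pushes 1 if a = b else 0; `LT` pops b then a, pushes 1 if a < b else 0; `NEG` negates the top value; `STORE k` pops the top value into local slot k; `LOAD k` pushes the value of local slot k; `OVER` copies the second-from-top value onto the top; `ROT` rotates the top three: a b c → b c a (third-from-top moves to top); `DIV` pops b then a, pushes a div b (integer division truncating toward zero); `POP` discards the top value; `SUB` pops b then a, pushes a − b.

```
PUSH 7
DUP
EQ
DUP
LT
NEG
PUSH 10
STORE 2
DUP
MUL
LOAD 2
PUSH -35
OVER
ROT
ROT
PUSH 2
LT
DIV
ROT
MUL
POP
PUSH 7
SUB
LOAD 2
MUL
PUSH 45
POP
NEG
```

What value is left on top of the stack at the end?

-30

PUSH 7    7
DUP       7 7
EQ        1
DUP       1 1
LT        0
NEG       0
PUSH 10   0 10
STORE 2   0
DUP       0 0
MUL       0
LOAD 2    0 10
PUSH -35  0 10 -35
OVER      0 10 -35 10
ROT       0 -35 10 10
ROT       0 10 10 -35
PUSH 2    0 10 10 -35 2
LT        0 10 10 1
DIV       0 10 10
ROT       10 10 0
MUL       10 0
POP       10
PUSH 7    10 7
SUB       3
LOAD 2    3 10
MUL       30
PUSH 45   30 45
POP       30
NEG       -30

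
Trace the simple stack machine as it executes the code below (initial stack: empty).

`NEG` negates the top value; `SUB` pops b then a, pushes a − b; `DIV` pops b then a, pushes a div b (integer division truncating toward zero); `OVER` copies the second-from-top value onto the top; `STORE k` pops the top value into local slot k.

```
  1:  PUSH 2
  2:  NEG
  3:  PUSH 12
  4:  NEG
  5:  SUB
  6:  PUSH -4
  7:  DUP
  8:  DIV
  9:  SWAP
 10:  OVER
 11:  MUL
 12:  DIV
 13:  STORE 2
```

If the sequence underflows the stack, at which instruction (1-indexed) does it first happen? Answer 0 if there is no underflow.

0

PUSH 2  → 2
NEG     → -2
PUSH 12 → -2 12
NEG     → -2 -12
SUB     → 10
PUSH -4 → 10 -4
DUP     → 10 -4 -4
DIV     → 10 1
SWAP    → 1 10
OVER    → 1 10 1
MUL     → 1 10
DIV     → 0
STORE 2 → (empty)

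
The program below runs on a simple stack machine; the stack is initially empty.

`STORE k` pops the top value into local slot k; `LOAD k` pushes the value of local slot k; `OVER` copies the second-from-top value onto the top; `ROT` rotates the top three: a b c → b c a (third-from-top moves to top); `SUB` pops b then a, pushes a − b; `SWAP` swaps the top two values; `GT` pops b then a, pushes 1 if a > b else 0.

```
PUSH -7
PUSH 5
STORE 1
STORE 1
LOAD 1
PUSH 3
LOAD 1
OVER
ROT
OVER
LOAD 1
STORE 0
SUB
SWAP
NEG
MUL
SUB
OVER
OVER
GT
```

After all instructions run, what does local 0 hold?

PUSH -7 → [-7]
PUSH 5  → [-7, 5]
STORE 1 → [-7]
STORE 1 → []
LOAD 1  → [-7]
PUSH 3  → [-7, 3]
LOAD 1  → [-7, 3, -7]
OVER    → [-7, 3, -7, 3]
ROT     → [-7, -7, 3, 3]
OVER    → [-7, -7, 3, 3, 3]
LOAD 1  → [-7, -7, 3, 3, 3, -7]
STORE 0 → [-7, -7, 3, 3, 3]
SUB     → [-7, -7, 3, 0]
SWAP    → [-7, -7, 0, 3]
NEG     → [-7, -7, 0, -3]
MUL     → [-7, -7, 0]
SUB     → [-7, -7]
OVER    → [-7, -7, -7]
OVER    → [-7, -7, -7, -7]
GT      → [-7, -7, 0]

-7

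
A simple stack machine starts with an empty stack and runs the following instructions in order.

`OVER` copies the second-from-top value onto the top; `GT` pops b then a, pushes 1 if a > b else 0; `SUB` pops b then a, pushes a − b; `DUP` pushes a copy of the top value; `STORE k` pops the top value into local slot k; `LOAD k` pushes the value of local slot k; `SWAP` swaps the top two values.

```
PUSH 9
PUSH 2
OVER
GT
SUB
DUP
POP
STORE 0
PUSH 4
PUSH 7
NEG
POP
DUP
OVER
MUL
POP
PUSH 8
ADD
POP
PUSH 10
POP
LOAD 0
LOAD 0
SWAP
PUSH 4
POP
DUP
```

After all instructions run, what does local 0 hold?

PUSH 9  -> [9]
PUSH 2  -> [9, 2]
OVER    -> [9, 2, 9]
GT      -> [9, 0]
SUB     -> [9]
DUP     -> [9, 9]
POP     -> [9]
STORE 0 -> []
PUSH 4  -> [4]
PUSH 7  -> [4, 7]
NEG     -> [4, -7]
POP     -> [4]
DUP     -> [4, 4]
OVER    -> [4, 4, 4]
MUL     -> [4, 16]
POP     -> [4]
PUSH 8  -> [4, 8]
ADD     -> [12]
POP     -> []
PUSH 10 -> [10]
POP     -> []
LOAD 0  -> [9]
LOAD 0  -> [9, 9]
SWAP    -> [9, 9]
PUSH 4  -> [9, 9, 4]
POP     -> [9, 9]
DUP     -> [9, 9, 9]

9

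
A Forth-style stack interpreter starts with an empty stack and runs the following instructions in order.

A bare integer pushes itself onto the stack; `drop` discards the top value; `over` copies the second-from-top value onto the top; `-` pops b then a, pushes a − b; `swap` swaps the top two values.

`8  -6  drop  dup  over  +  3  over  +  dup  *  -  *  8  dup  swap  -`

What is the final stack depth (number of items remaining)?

8    → [8]
-6   → [8, -6]
drop → [8]
dup  → [8, 8]
over → [8, 8, 8]
+    → [8, 16]
3    → [8, 16, 3]
over → [8, 16, 3, 16]
+    → [8, 16, 19]
dup  → [8, 16, 19, 19]
*    → [8, 16, 361]
-    → [8, -345]
*    → [-2760]
8    → [-2760, 8]
dup  → [-2760, 8, 8]
swap → [-2760, 8, 8]
-    → [-2760, 0]

2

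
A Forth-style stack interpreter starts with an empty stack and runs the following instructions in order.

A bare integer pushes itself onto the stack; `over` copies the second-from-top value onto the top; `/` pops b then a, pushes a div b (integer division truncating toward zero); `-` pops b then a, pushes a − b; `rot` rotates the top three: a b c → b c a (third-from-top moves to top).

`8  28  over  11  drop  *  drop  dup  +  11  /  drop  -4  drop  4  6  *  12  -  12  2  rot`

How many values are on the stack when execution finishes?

8    → 8
28   → 8 28
over → 8 28 8
11   → 8 28 8 11
drop → 8 28 8
*    → 8 224
drop → 8
dup  → 8 8
+    → 16
11   → 16 11
/    → 1
drop → (empty)
-4   → -4
drop → (empty)
4    → 4
6    → 4 6
*    → 24
12   → 24 12
-    → 12
12   → 12 12
2    → 12 12 2
rot  → 12 2 12

3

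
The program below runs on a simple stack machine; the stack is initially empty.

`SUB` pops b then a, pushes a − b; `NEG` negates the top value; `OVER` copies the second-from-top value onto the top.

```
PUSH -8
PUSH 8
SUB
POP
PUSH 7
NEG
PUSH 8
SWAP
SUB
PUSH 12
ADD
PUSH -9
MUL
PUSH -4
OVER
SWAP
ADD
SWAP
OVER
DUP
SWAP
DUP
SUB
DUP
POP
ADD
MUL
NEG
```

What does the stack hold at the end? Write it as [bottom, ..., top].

PUSH -8 → -8
PUSH 8  → -8 8
SUB     → -16
POP     → (empty)
PUSH 7  → 7
NEG     → -7
PUSH 8  → -7 8
SWAP    → 8 -7
SUB     → 15
PUSH 12 → 15 12
ADD     → 27
PUSH -9 → 27 -9
MUL     → -243
PUSH -4 → -243 -4
OVER    → -243 -4 -243
SWAP    → -243 -243 -4
ADD     → -243 -247
SWAP    → -247 -243
OVER    → -247 -243 -247
DUP     → -247 -243 -247 -247
SWAP    → -247 -243 -247 -247
DUP     → -247 -243 -247 -247 -247
SUB     → -247 -243 -247 0
DUP     → -247 -243 -247 0 0
POP     → -247 -243 -247 0
ADD     → -247 -243 -247
MUL     → -247 60021
NEG     → -247 -60021

[-247, -60021]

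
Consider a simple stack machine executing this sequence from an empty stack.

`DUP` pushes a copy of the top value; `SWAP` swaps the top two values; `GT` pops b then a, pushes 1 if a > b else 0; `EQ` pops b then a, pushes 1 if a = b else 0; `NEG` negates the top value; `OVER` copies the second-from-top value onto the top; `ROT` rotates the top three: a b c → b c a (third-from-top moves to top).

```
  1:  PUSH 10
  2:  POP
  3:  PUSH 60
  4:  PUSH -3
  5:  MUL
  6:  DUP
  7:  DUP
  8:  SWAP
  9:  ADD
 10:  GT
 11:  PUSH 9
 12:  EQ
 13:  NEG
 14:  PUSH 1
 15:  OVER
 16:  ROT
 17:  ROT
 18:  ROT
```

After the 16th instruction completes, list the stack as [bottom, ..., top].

[1, 0, 0]

PUSH 10  10
POP      (empty)
PUSH 60  60
PUSH -3  60 -3
MUL      -180
DUP      -180 -180
DUP      -180 -180 -180
SWAP     -180 -180 -180
ADD      -180 -360
GT       1
PUSH 9   1 9
EQ       0
NEG      0
PUSH 1   0 1
OVER     0 1 0
ROT      1 0 0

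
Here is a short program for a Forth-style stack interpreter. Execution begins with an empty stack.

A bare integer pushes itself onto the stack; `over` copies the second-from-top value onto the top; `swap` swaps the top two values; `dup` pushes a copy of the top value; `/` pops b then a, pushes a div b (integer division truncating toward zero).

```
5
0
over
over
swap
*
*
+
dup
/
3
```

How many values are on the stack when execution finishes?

5    → 5
0    → 5 0
over → 5 0 5
over → 5 0 5 0
swap → 5 0 0 5
*    → 5 0 0
*    → 5 0
+    → 5
dup  → 5 5
/    → 1
3    → 1 3

2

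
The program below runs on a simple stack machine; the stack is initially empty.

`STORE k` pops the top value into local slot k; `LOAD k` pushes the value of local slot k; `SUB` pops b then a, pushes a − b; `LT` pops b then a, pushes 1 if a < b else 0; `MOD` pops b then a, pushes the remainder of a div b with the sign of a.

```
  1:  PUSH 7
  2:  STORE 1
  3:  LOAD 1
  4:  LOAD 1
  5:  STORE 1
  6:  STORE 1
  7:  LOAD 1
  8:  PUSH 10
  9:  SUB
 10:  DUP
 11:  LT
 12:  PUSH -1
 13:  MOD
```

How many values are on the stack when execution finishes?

1

PUSH 7   7
STORE 1  (empty)
LOAD 1   7
LOAD 1   7 7
STORE 1  7
STORE 1  (empty)
LOAD 1   7
PUSH 10  7 10
SUB      -3
DUP      -3 -3
LT       0
PUSH -1  0 -1
MOD      0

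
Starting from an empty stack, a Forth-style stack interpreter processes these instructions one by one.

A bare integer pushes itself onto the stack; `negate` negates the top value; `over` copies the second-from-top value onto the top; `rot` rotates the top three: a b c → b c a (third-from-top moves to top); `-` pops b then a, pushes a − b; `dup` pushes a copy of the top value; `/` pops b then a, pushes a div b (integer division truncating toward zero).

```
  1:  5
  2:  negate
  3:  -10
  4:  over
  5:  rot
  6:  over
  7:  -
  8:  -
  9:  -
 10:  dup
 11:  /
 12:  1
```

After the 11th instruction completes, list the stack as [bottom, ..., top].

5      → 5
negate → -5
-10    → -5 -10
over   → -5 -10 -5
rot    → -10 -5 -5
over   → -10 -5 -5 -5
-      → -10 -5 0
-      → -10 -5
-      → -5
dup    → -5 -5
/      → 1

[1]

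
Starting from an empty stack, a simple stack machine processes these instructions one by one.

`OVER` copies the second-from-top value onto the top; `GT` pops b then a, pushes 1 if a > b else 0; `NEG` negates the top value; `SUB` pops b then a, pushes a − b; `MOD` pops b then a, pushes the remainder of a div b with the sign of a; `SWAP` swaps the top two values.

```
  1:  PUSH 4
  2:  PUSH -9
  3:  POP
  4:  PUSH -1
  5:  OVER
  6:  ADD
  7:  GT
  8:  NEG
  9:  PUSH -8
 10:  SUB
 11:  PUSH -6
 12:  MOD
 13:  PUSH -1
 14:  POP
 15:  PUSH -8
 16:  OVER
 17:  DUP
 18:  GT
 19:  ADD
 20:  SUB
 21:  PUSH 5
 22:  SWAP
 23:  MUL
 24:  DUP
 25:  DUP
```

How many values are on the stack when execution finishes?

PUSH 4  -> 4
PUSH -9 -> 4 -9
POP     -> 4
PUSH -1 -> 4 -1
OVER    -> 4 -1 4
ADD     -> 4 3
GT      -> 1
NEG     -> -1
PUSH -8 -> -1 -8
SUB     -> 7
PUSH -6 -> 7 -6
MOD     -> 1
PUSH -1 -> 1 -1
POP     -> 1
PUSH -8 -> 1 -8
OVER    -> 1 -8 1
DUP     -> 1 -8 1 1
GT      -> 1 -8 0
ADD     -> 1 -8
SUB     -> 9
PUSH 5  -> 9 5
SWAP    -> 5 9
MUL     -> 45
DUP     -> 45 45
DUP     -> 45 45 45

3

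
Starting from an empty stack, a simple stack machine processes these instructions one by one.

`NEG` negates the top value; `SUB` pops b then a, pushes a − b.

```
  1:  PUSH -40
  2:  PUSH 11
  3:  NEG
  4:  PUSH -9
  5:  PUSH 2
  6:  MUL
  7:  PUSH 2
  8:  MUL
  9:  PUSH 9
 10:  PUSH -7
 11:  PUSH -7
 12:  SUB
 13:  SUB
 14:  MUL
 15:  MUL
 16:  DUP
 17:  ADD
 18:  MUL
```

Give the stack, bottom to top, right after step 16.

PUSH -40  -40
PUSH 11   -40 11
NEG       -40 -11
PUSH -9   -40 -11 -9
PUSH 2    -40 -11 -9 2
MUL       -40 -11 -18
PUSH 2    -40 -11 -18 2
MUL       -40 -11 -36
PUSH 9    -40 -11 -36 9
PUSH -7   -40 -11 -36 9 -7
PUSH -7   -40 -11 -36 9 -7 -7
SUB       -40 -11 -36 9 0
SUB       -40 -11 -36 9
MUL       -40 -11 -324
MUL       -40 3564
DUP       -40 3564 3564

[-40, 3564, 3564]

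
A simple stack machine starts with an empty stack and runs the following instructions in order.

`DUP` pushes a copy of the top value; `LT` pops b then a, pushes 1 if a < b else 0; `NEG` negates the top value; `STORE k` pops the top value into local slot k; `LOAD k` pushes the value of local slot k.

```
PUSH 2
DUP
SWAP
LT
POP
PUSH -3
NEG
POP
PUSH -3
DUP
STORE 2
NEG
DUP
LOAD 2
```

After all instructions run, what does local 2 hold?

-3

PUSH 2  -> [2]
DUP     -> [2, 2]
SWAP    -> [2, 2]
LT      -> [0]
POP     -> []
PUSH -3 -> [-3]
NEG     -> [3]
POP     -> []
PUSH -3 -> [-3]
DUP     -> [-3, -3]
STORE 2 -> [-3]
NEG     -> [3]
DUP     -> [3, 3]
LOAD 2  -> [3, 3, -3]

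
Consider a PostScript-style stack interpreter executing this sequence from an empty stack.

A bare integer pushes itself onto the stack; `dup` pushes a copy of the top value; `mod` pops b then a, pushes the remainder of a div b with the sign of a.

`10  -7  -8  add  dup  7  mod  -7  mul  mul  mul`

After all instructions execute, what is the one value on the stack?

-1050

10  : [10]
-7  : [10, -7]
-8  : [10, -7, -8]
add : [10, -15]
dup : [10, -15, -15]
7   : [10, -15, -15, 7]
mod : [10, -15, -1]
-7  : [10, -15, -1, -7]
mul : [10, -15, 7]
mul : [10, -105]
mul : [-1050]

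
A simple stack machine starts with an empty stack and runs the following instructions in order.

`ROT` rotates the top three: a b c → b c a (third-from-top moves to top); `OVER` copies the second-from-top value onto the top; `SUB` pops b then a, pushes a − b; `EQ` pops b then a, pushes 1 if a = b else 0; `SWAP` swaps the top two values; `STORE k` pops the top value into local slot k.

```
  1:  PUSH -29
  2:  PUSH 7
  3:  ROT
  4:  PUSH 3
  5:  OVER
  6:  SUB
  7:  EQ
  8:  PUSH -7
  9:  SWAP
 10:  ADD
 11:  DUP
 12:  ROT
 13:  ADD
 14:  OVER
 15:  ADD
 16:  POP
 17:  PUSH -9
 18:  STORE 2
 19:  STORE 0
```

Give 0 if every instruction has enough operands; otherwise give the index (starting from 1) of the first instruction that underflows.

3

PUSH -29 : -29
PUSH 7   : -29 7
ROT  — needs 3 operands, stack has 2 → underflow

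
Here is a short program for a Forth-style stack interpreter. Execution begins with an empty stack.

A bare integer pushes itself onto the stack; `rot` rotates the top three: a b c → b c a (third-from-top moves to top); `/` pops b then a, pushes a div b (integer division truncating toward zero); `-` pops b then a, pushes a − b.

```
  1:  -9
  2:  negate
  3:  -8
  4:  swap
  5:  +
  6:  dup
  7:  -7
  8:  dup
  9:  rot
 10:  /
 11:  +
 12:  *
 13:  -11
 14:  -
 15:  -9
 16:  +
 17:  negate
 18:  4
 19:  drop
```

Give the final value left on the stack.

12

-9     → [-9]
negate → [9]
-8     → [9, -8]
swap   → [-8, 9]
+      → [1]
dup    → [1, 1]
-7     → [1, 1, -7]
dup    → [1, 1, -7, -7]
rot    → [1, -7, -7, 1]
/      → [1, -7, -7]
+      → [1, -14]
*      → [-14]
-11    → [-14, -11]
-      → [-3]
-9     → [-3, -9]
+      → [-12]
negate → [12]
4      → [12, 4]
drop   → [12]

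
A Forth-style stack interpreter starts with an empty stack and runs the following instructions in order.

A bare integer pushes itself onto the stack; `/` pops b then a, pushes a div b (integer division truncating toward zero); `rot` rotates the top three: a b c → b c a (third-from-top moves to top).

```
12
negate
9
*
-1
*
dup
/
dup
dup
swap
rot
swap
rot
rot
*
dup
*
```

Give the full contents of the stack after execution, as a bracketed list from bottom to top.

12     → [12]
negate → [-12]
9      → [-12, 9]
*      → [-108]
-1     → [-108, -1]
*      → [108]
dup    → [108, 108]
/      → [1]
dup    → [1, 1]
dup    → [1, 1, 1]
swap   → [1, 1, 1]
rot    → [1, 1, 1]
swap   → [1, 1, 1]
rot    → [1, 1, 1]
rot    → [1, 1, 1]
*      → [1, 1]
dup    → [1, 1, 1]
*      → [1, 1]

[1, 1]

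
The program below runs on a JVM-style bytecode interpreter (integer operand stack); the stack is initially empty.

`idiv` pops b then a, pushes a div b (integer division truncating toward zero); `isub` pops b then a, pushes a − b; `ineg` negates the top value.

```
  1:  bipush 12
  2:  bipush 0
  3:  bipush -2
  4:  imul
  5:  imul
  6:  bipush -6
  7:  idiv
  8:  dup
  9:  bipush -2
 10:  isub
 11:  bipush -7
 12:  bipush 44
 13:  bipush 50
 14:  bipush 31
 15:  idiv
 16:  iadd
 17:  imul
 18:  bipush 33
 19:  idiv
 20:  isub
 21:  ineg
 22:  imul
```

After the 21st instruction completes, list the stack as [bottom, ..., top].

[0, -11]

bipush 12  12
bipush 0   12 0
bipush -2  12 0 -2
imul       12 0
imul       0
bipush -6  0 -6
idiv       0
dup        0 0
bipush -2  0 0 -2
isub       0 2
bipush -7  0 2 -7
bipush 44  0 2 -7 44
bipush 50  0 2 -7 44 50
bipush 31  0 2 -7 44 50 31
idiv       0 2 -7 44 1
iadd       0 2 -7 45
imul       0 2 -315
bipush 33  0 2 -315 33
idiv       0 2 -9
isub       0 11
ineg       0 -11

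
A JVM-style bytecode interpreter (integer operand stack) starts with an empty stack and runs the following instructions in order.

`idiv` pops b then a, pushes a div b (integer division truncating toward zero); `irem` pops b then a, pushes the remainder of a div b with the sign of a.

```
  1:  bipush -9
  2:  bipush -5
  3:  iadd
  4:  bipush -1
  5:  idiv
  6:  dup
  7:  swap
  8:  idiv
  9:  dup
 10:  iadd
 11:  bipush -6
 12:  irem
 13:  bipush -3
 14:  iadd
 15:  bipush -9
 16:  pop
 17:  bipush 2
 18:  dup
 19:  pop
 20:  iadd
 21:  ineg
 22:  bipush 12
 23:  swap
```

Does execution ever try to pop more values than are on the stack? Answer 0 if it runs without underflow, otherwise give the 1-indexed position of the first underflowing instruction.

0

bipush -9 → -9
bipush -5 → -9 -5
iadd      → -14
bipush -1 → -14 -1
idiv      → 14
dup       → 14 14
swap      → 14 14
idiv      → 1
dup       → 1 1
iadd      → 2
bipush -6 → 2 -6
irem      → 2
bipush -3 → 2 -3
iadd      → -1
bipush -9 → -1 -9
pop       → -1
bipush 2  → -1 2
dup       → -1 2 2
pop       → -1 2
iadd      → 1
ineg      → -1
bipush 12 → -1 12
swap      → 12 -1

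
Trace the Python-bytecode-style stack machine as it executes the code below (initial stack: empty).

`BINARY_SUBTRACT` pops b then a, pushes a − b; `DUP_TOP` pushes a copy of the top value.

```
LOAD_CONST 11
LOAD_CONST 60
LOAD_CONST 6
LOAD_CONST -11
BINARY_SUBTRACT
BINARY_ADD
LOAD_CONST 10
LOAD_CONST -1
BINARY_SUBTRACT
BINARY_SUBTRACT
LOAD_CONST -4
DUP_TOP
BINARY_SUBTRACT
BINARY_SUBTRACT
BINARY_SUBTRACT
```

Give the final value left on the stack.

-55

LOAD_CONST 11   : 11
LOAD_CONST 60   : 11 60
LOAD_CONST 6    : 11 60 6
LOAD_CONST -11  : 11 60 6 -11
BINARY_SUBTRACT : 11 60 17
BINARY_ADD      : 11 77
LOAD_CONST 10   : 11 77 10
LOAD_CONST -1   : 11 77 10 -1
BINARY_SUBTRACT : 11 77 11
BINARY_SUBTRACT : 11 66
LOAD_CONST -4   : 11 66 -4
DUP_TOP         : 11 66 -4 -4
BINARY_SUBTRACT : 11 66 0
BINARY_SUBTRACT : 11 66
BINARY_SUBTRACT : -55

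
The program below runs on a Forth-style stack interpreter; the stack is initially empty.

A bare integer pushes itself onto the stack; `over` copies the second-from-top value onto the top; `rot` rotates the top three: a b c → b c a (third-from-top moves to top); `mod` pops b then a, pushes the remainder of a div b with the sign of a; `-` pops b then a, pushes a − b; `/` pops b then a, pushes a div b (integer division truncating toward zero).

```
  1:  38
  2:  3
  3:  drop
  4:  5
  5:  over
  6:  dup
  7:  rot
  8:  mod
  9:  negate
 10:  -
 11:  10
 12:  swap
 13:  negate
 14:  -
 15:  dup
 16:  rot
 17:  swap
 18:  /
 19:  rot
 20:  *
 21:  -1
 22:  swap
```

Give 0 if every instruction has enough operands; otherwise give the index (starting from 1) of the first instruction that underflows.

38     → [38]
3      → [38, 3]
drop   → [38]
5      → [38, 5]
over   → [38, 5, 38]
dup    → [38, 5, 38, 38]
rot    → [38, 38, 38, 5]
mod    → [38, 38, 3]
negate → [38, 38, -3]
-      → [38, 41]
10     → [38, 41, 10]
swap   → [38, 10, 41]
negate → [38, 10, -41]
-      → [38, 51]
dup    → [38, 51, 51]
rot    → [51, 51, 38]
swap   → [51, 38, 51]
/      → [51, 0]
rot  — needs 3 operands, stack has 2 → underflow

19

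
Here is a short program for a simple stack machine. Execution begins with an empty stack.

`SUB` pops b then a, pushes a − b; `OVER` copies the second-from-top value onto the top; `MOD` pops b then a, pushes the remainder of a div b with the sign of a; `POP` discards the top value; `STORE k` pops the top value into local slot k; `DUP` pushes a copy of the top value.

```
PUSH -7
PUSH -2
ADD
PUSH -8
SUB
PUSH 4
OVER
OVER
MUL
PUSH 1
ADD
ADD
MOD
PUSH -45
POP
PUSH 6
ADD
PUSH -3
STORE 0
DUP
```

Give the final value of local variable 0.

-3

PUSH -7  → [-7]
PUSH -2  → [-7, -2]
ADD      → [-9]
PUSH -8  → [-9, -8]
SUB      → [-1]
PUSH 4   → [-1, 4]
OVER     → [-1, 4, -1]
OVER     → [-1, 4, -1, 4]
MUL      → [-1, 4, -4]
PUSH 1   → [-1, 4, -4, 1]
ADD      → [-1, 4, -3]
ADD      → [-1, 1]
MOD      → [0]
PUSH -45 → [0, -45]
POP      → [0]
PUSH 6   → [0, 6]
ADD      → [6]
PUSH -3  → [6, -3]
STORE 0  → [6]
DUP      → [6, 6]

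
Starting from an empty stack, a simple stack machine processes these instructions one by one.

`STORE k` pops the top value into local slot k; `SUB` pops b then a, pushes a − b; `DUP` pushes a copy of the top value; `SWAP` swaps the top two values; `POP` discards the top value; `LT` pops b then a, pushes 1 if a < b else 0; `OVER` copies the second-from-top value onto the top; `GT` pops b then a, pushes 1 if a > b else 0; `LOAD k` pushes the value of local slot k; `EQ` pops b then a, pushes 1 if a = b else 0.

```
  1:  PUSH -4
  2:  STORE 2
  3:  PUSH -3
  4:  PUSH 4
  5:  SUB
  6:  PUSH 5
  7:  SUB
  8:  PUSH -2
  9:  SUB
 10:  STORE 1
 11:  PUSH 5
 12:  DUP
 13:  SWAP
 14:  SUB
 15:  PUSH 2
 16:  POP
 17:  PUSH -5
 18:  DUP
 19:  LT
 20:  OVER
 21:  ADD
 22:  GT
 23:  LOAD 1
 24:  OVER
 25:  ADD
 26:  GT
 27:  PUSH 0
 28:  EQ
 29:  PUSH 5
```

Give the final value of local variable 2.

PUSH -4 → [-4]
STORE 2 → []
PUSH -3 → [-3]
PUSH 4  → [-3, 4]
SUB     → [-7]
PUSH 5  → [-7, 5]
SUB     → [-12]
PUSH -2 → [-12, -2]
SUB     → [-10]
STORE 1 → []
PUSH 5  → [5]
DUP     → [5, 5]
SWAP    → [5, 5]
SUB     → [0]
PUSH 2  → [0, 2]
POP     → [0]
PUSH -5 → [0, -5]
DUP     → [0, -5, -5]
LT      → [0, 0]
OVER    → [0, 0, 0]
ADD     → [0, 0]
GT      → [0]
LOAD 1  → [0, -10]
OVER    → [0, -10, 0]
ADD     → [0, -10]
GT      → [1]
PUSH 0  → [1, 0]
EQ      → [0]
PUSH 5  → [0, 5]

-4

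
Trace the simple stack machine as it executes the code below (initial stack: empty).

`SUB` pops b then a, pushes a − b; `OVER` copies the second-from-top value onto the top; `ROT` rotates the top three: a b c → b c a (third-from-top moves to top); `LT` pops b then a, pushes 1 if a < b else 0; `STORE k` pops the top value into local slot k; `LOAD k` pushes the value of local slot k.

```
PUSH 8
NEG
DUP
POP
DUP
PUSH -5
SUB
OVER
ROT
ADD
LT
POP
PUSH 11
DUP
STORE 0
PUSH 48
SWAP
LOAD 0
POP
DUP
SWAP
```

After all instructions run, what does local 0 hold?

11

PUSH 8  → [8]
NEG     → [-8]
DUP     → [-8, -8]
POP     → [-8]
DUP     → [-8, -8]
PUSH -5 → [-8, -8, -5]
SUB     → [-8, -3]
OVER    → [-8, -3, -8]
ROT     → [-3, -8, -8]
ADD     → [-3, -16]
LT      → [0]
POP     → []
PUSH 11 → [11]
DUP     → [11, 11]
STORE 0 → [11]
PUSH 48 → [11, 48]
SWAP    → [48, 11]
LOAD 0  → [48, 11, 11]
POP     → [48, 11]
DUP     → [48, 11, 11]
SWAP    → [48, 11, 11]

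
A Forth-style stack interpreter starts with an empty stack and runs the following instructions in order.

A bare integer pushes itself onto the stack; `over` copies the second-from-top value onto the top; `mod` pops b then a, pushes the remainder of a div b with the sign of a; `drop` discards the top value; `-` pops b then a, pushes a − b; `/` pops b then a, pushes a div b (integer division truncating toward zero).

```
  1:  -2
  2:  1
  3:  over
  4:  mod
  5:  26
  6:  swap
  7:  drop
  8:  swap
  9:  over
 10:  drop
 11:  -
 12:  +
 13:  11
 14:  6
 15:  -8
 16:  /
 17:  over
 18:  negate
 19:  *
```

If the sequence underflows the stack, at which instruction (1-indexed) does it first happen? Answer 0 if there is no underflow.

-2   -> [-2]
1    -> [-2, 1]
over -> [-2, 1, -2]
mod  -> [-2, 1]
26   -> [-2, 1, 26]
swap -> [-2, 26, 1]
drop -> [-2, 26]
swap -> [26, -2]
over -> [26, -2, 26]
drop -> [26, -2]
-    -> [28]
+  — needs 2 operands, stack has 1 → underflow

12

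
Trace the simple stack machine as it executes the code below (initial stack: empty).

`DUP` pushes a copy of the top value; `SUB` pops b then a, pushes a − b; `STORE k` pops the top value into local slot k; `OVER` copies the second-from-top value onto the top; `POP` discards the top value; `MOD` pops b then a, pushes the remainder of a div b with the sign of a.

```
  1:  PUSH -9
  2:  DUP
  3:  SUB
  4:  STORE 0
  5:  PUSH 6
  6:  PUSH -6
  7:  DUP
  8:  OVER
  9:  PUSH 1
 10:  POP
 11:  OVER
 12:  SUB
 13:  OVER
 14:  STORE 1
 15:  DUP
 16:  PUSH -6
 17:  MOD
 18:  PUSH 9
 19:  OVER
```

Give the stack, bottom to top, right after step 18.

PUSH -9 → -9
DUP     → -9 -9
SUB     → 0
STORE 0 → (empty)
PUSH 6  → 6
PUSH -6 → 6 -6
DUP     → 6 -6 -6
OVER    → 6 -6 -6 -6
PUSH 1  → 6 -6 -6 -6 1
POP     → 6 -6 -6 -6
OVER    → 6 -6 -6 -6 -6
SUB     → 6 -6 -6 0
OVER    → 6 -6 -6 0 -6
STORE 1 → 6 -6 -6 0
DUP     → 6 -6 -6 0 0
PUSH -6 → 6 -6 -6 0 0 -6
MOD     → 6 -6 -6 0 0
PUSH 9  → 6 -6 -6 0 0 9

[6, -6, -6, 0, 0, 9]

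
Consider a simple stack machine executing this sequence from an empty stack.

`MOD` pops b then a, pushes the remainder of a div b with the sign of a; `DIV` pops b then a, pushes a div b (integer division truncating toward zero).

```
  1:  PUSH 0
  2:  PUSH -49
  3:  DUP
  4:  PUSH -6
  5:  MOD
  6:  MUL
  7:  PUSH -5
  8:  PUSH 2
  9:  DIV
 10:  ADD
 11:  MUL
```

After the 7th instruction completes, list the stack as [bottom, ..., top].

[0, 49, -5]

PUSH 0    0
PUSH -49  0 -49
DUP       0 -49 -49
PUSH -6   0 -49 -49 -6
MOD       0 -49 -1
MUL       0 49
PUSH -5   0 49 -5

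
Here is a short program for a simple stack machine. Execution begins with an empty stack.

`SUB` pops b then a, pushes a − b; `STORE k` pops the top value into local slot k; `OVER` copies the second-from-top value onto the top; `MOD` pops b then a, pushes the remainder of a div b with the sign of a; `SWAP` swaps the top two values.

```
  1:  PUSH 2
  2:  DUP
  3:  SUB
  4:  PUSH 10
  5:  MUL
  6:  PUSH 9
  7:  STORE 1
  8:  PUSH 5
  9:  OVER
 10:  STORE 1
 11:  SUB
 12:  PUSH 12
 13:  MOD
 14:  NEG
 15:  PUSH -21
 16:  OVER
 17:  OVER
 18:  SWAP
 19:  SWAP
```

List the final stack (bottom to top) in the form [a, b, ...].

PUSH 2   : 2
DUP      : 2 2
SUB      : 0
PUSH 10  : 0 10
MUL      : 0
PUSH 9   : 0 9
STORE 1  : 0
PUSH 5   : 0 5
OVER     : 0 5 0
STORE 1  : 0 5
SUB      : -5
PUSH 12  : -5 12
MOD      : -5
NEG      : 5
PUSH -21 : 5 -21
OVER     : 5 -21 5
OVER     : 5 -21 5 -21
SWAP     : 5 -21 -21 5
SWAP     : 5 -21 5 -21

[5, -21, 5, -21]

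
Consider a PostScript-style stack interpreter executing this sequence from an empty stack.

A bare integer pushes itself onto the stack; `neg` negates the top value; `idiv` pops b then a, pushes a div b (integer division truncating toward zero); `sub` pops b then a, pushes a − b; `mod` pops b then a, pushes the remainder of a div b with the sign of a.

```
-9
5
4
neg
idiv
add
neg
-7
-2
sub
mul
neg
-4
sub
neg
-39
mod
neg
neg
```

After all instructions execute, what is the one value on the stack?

-15

-9    -9
5     -9 5
4     -9 5 4
neg   -9 5 -4
idiv  -9 -1
add   -10
neg   10
-7    10 -7
-2    10 -7 -2
sub   10 -5
mul   -50
neg   50
-4    50 -4
sub   54
neg   -54
-39   -54 -39
mod   -15
neg   15
neg   -15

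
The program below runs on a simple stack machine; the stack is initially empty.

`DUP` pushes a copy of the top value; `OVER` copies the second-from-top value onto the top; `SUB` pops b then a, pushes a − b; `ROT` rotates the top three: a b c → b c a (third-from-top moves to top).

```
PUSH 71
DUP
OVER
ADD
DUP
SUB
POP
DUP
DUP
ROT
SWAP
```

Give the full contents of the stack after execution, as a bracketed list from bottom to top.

PUSH 71 : [71]
DUP     : [71, 71]
OVER    : [71, 71, 71]
ADD     : [71, 142]
DUP     : [71, 142, 142]
SUB     : [71, 0]
POP     : [71]
DUP     : [71, 71]
DUP     : [71, 71, 71]
ROT     : [71, 71, 71]
SWAP    : [71, 71, 71]

[71, 71, 71]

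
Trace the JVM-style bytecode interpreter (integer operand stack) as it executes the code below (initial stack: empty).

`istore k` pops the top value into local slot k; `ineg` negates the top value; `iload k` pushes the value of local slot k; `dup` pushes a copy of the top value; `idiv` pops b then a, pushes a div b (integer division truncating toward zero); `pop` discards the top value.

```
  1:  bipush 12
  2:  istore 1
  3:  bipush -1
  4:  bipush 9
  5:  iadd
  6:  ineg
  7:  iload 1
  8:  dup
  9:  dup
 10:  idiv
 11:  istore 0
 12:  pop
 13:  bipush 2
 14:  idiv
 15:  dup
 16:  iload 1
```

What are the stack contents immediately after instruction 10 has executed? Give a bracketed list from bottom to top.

bipush 12  12
istore 1   (empty)
bipush -1  -1
bipush 9   -1 9
iadd       8
ineg       -8
iload 1    -8 12
dup        -8 12 12
dup        -8 12 12 12
idiv       -8 12 1

[-8, 12, 1]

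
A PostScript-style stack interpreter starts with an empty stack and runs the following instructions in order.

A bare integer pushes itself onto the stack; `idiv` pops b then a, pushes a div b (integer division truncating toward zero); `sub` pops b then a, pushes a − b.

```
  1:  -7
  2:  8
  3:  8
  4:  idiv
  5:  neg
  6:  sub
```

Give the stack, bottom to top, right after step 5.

[-7, -1]

-7    -7
8     -7 8
8     -7 8 8
idiv  -7 1
neg   -7 -1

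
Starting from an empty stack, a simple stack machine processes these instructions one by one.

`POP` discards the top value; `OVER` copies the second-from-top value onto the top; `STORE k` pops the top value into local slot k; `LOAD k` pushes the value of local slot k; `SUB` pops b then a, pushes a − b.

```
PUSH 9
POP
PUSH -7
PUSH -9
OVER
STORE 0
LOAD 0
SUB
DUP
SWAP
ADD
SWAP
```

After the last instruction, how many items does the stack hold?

PUSH 9  : 9
POP     : (empty)
PUSH -7 : -7
PUSH -9 : -7 -9
OVER    : -7 -9 -7
STORE 0 : -7 -9
LOAD 0  : -7 -9 -7
SUB     : -7 -2
DUP     : -7 -2 -2
SWAP    : -7 -2 -2
ADD     : -7 -4
SWAP    : -4 -7

2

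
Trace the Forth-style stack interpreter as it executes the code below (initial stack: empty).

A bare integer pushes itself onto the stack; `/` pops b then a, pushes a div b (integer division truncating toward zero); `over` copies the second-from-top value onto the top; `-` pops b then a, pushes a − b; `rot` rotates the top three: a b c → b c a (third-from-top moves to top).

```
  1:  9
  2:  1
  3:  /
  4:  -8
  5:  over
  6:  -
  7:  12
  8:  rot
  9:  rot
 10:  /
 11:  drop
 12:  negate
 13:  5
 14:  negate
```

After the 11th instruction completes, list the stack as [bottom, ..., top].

9    : 9
1    : 9 1
/    : 9
-8   : 9 -8
over : 9 -8 9
-    : 9 -17
12   : 9 -17 12
rot  : -17 12 9
rot  : 12 9 -17
/    : 12 0
drop : 12

[12]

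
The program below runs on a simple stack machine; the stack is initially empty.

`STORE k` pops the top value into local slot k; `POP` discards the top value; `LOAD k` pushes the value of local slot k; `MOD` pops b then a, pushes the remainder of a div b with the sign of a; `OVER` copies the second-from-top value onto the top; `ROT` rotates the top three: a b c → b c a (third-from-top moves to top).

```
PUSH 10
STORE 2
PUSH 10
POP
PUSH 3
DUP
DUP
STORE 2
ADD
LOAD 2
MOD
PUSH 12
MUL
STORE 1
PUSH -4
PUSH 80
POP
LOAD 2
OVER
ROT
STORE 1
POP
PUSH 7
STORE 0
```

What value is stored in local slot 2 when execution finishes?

3

PUSH 10 : [10]
STORE 2 : []
PUSH 10 : [10]
POP     : []
PUSH 3  : [3]
DUP     : [3, 3]
DUP     : [3, 3, 3]
STORE 2 : [3, 3]
ADD     : [6]
LOAD 2  : [6, 3]
MOD     : [0]
PUSH 12 : [0, 12]
MUL     : [0]
STORE 1 : []
PUSH -4 : [-4]
PUSH 80 : [-4, 80]
POP     : [-4]
LOAD 2  : [-4, 3]
OVER    : [-4, 3, -4]
ROT     : [3, -4, -4]
STORE 1 : [3, -4]
POP     : [3]
PUSH 7  : [3, 7]
STORE 0 : [3]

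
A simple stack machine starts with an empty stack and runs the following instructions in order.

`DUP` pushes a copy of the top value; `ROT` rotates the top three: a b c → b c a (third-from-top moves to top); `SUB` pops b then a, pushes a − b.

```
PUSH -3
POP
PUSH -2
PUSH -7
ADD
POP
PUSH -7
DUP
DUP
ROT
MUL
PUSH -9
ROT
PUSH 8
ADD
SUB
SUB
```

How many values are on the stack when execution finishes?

1

PUSH -3 -> -3
POP     -> (empty)
PUSH -2 -> -2
PUSH -7 -> -2 -7
ADD     -> -9
POP     -> (empty)
PUSH -7 -> -7
DUP     -> -7 -7
DUP     -> -7 -7 -7
ROT     -> -7 -7 -7
MUL     -> -7 49
PUSH -9 -> -7 49 -9
ROT     -> 49 -9 -7
PUSH 8  -> 49 -9 -7 8
ADD     -> 49 -9 1
SUB     -> 49 -10
SUB     -> 59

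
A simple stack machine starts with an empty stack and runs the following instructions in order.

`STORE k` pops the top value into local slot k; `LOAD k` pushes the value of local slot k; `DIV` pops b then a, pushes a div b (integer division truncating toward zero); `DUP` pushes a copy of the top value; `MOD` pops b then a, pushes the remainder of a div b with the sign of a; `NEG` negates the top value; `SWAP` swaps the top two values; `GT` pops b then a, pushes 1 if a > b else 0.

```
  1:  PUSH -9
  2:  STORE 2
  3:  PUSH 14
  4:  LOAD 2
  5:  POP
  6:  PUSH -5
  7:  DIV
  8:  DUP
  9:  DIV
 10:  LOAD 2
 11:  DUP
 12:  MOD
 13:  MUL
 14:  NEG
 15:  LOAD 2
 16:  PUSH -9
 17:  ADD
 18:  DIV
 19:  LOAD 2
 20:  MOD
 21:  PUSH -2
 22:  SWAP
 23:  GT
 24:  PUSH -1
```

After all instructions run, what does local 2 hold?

PUSH -9  -9
STORE 2  (empty)
PUSH 14  14
LOAD 2   14 -9
POP      14
PUSH -5  14 -5
DIV      -2
DUP      -2 -2
DIV      1
LOAD 2   1 -9
DUP      1 -9 -9
MOD      1 0
MUL      0
NEG      0
LOAD 2   0 -9
PUSH -9  0 -9 -9
ADD      0 -18
DIV      0
LOAD 2   0 -9
MOD      0
PUSH -2  0 -2
SWAP     -2 0
GT       0
PUSH -1  0 -1

-9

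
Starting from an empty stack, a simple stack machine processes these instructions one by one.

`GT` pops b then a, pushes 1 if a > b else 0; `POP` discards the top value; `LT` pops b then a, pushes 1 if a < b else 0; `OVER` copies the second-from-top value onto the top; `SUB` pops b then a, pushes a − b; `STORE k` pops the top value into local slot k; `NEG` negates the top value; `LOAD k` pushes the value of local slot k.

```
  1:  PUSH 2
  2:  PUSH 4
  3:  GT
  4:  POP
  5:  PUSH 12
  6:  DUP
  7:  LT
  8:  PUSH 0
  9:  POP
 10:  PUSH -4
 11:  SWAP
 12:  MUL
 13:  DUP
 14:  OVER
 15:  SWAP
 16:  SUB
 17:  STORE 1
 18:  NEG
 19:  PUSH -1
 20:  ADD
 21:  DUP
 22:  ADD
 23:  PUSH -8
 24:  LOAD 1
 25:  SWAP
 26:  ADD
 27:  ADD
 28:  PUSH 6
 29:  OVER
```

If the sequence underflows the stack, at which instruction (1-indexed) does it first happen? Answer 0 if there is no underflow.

PUSH 2  -> [2]
PUSH 4  -> [2, 4]
GT      -> [0]
POP     -> []
PUSH 12 -> [12]
DUP     -> [12, 12]
LT      -> [0]
PUSH 0  -> [0, 0]
POP     -> [0]
PUSH -4 -> [0, -4]
SWAP    -> [-4, 0]
MUL     -> [0]
DUP     -> [0, 0]
OVER    -> [0, 0, 0]
SWAP    -> [0, 0, 0]
SUB     -> [0, 0]
STORE 1 -> [0]
NEG     -> [0]
PUSH -1 -> [0, -1]
ADD     -> [-1]
DUP     -> [-1, -1]
ADD     -> [-2]
PUSH -8 -> [-2, -8]
LOAD 1  -> [-2, -8, 0]
SWAP    -> [-2, 0, -8]
ADD     -> [-2, -8]
ADD     -> [-10]
PUSH 6  -> [-10, 6]
OVER    -> [-10, 6, -10]

0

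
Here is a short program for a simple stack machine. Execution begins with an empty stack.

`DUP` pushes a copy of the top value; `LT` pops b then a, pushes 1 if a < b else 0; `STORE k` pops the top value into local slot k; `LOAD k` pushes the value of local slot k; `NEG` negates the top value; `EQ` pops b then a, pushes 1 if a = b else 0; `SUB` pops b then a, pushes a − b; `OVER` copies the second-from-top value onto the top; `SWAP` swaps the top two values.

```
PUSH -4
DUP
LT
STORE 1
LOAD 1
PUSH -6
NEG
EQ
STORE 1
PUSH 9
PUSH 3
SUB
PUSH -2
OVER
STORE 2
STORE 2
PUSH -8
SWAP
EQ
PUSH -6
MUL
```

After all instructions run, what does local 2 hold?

PUSH -4 → -4
DUP     → -4 -4
LT      → 0
STORE 1 → (empty)
LOAD 1  → 0
PUSH -6 → 0 -6
NEG     → 0 6
EQ      → 0
STORE 1 → (empty)
PUSH 9  → 9
PUSH 3  → 9 3
SUB     → 6
PUSH -2 → 6 -2
OVER    → 6 -2 6
STORE 2 → 6 -2
STORE 2 → 6
PUSH -8 → 6 -8
SWAP    → -8 6
EQ      → 0
PUSH -6 → 0 -6
MUL     → 0

-2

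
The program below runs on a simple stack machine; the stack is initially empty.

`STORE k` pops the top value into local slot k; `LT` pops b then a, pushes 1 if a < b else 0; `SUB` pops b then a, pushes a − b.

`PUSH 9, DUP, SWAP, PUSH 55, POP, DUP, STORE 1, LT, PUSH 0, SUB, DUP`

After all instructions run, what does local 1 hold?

PUSH 9  : 9
DUP     : 9 9
SWAP    : 9 9
PUSH 55 : 9 9 55
POP     : 9 9
DUP     : 9 9 9
STORE 1 : 9 9
LT      : 0
PUSH 0  : 0 0
SUB     : 0
DUP     : 0 0

9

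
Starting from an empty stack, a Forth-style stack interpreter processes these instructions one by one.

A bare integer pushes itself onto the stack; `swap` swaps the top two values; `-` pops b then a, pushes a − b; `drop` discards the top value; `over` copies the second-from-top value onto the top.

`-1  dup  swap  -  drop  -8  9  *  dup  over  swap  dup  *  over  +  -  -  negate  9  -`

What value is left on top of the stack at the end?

-5121

-1     → -1
dup    → -1 -1
swap   → -1 -1
-      → 0
drop   → (empty)
-8     → -8
9      → -8 9
*      → -72
dup    → -72 -72
over   → -72 -72 -72
swap   → -72 -72 -72
dup    → -72 -72 -72 -72
*      → -72 -72 5184
over   → -72 -72 5184 -72
+      → -72 -72 5112
-      → -72 -5184
-      → 5112
negate → -5112
9      → -5112 9
-      → -5121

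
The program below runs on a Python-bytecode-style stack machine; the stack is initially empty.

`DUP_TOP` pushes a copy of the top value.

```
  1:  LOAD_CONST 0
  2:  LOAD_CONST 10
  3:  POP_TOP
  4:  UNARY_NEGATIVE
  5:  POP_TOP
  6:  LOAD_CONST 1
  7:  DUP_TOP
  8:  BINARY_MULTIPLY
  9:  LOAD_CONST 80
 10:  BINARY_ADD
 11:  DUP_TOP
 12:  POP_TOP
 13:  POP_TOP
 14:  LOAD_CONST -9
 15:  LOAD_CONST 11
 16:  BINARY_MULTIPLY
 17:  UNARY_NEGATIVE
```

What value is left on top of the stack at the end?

99

LOAD_CONST 0     0
LOAD_CONST 10    0 10
POP_TOP          0
UNARY_NEGATIVE   0
POP_TOP          (empty)
LOAD_CONST 1     1
DUP_TOP          1 1
BINARY_MULTIPLY  1
LOAD_CONST 80    1 80
BINARY_ADD       81
DUP_TOP          81 81
POP_TOP          81
POP_TOP          (empty)
LOAD_CONST -9    -9
LOAD_CONST 11    -9 11
BINARY_MULTIPLY  -99
UNARY_NEGATIVE   99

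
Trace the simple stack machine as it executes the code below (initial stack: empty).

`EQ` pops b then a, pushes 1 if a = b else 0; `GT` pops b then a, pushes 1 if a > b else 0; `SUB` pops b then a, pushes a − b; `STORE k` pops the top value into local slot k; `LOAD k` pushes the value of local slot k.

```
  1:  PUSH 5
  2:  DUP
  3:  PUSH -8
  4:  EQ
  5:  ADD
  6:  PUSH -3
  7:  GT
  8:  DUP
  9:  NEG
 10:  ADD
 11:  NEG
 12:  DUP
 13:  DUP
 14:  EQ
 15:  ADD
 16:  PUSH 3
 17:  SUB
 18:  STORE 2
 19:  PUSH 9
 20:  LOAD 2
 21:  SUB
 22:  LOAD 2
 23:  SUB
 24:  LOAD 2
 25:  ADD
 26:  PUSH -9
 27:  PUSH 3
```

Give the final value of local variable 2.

-2

PUSH 5  : 5
DUP     : 5 5
PUSH -8 : 5 5 -8
EQ      : 5 0
ADD     : 5
PUSH -3 : 5 -3
GT      : 1
DUP     : 1 1
NEG     : 1 -1
ADD     : 0
NEG     : 0
DUP     : 0 0
DUP     : 0 0 0
EQ      : 0 1
ADD     : 1
PUSH 3  : 1 3
SUB     : -2
STORE 2 : (empty)
PUSH 9  : 9
LOAD 2  : 9 -2
SUB     : 11
LOAD 2  : 11 -2
SUB     : 13
LOAD 2  : 13 -2
ADD     : 11
PUSH -9 : 11 -9
PUSH 3  : 11 -9 3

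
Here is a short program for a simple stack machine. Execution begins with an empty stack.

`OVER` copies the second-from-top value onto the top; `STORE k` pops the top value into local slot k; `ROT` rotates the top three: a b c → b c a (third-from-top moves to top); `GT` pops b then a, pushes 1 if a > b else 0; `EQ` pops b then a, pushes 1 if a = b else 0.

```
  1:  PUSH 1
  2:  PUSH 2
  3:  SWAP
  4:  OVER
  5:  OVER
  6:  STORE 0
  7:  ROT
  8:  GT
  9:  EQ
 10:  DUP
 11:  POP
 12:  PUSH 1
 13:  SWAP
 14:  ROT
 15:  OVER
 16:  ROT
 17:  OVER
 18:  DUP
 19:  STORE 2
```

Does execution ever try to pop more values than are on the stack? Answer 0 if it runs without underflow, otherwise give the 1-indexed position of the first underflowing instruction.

PUSH 1   1
PUSH 2   1 2
SWAP     2 1
OVER     2 1 2
OVER     2 1 2 1
STORE 0  2 1 2
ROT      1 2 2
GT       1 0
EQ       0
DUP      0 0
POP      0
PUSH 1   0 1
SWAP     1 0
ROT  — needs 3 operands, stack has 2 → underflow

14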